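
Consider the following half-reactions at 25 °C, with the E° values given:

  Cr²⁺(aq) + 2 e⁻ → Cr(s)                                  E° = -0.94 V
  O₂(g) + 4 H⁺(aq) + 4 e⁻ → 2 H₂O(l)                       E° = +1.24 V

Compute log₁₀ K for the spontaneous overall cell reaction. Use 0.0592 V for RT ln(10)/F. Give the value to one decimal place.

Cathode: O₂/H₂O; anode: Cr²⁺/Cr. E°cell = +2.18 V, n = 4.
log K = nE°cell / 0.0592 = (4)(+2.18) / 0.0592 = 147.3.

147.3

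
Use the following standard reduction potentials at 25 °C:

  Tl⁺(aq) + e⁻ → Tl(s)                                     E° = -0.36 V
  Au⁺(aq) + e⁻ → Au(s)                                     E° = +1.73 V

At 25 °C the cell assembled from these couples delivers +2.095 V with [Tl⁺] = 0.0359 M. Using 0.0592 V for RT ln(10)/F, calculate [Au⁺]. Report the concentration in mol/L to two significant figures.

0.044 M

Au⁺/Au is the cathode, Tl⁺/Tl the anode: E°cell = +2.09 V, n = 1.
Overall reaction: Au⁺(aq) + Tl(s) → Au(s) + Tl⁺(aq); Q = [Tl⁺]^1/[Au⁺]^1.
From E = E° − (0.0592/n) log Q: log Q = (E° − E)·n/0.0592 = (+2.09 − (+2.095))·1/0.0592 = -0.0845.
So 1·log[Au⁺] = 1·log(0.0359) − log Q = -1.4449 − (-0.0845) = -1.3604; [Au⁺] = 10^(-1.3604) ≈ 0.044 M.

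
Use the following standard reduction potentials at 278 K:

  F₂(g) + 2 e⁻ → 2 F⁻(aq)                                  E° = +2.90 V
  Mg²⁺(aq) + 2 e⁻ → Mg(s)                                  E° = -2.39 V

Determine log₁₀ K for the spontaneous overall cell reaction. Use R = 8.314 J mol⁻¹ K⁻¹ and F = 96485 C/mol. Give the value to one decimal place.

191.8

Cathode: F₂/F⁻; anode: Mg²⁺/Mg. E°cell = (+2.90) − (-2.39) = +5.29 V, with n = 2.
ΔG° = −nFE° = −RT ln K, so ln K = nFE°/(RT) = (2)(96485)(+5.29) / ((8.314)(278)) = 441.663.
log₁₀ K = 441.663 / ln 10 = 191.8.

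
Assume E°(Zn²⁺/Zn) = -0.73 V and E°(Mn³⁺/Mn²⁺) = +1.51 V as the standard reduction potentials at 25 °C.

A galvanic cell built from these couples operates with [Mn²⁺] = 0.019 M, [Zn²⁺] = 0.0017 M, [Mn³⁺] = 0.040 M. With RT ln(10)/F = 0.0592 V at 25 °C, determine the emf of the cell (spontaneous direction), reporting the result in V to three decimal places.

Mn³⁺/Mn²⁺ is the cathode (higher E°), Zn²⁺/Zn the anode: E°cell = +1.51 − (-0.73) = +2.24 V, n = 2.
Overall: 2 Mn³⁺(aq) + Zn(s) → 2 Mn²⁺(aq) + Zn²⁺(aq)
Q = [Mn²⁺]^2·[Zn²⁺] / ([Mn³⁺]^2); log Q = -3.416.
E = E° − (0.0592/n) log Q = +2.24 − (0.0592/2)(-3.416) = +2.341 V.

+2.341 V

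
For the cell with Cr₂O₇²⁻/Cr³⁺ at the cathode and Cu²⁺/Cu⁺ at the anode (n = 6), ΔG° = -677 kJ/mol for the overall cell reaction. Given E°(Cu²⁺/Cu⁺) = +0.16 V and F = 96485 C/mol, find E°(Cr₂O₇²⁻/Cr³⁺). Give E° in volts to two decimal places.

E°cell = −ΔG°/(nF) = −(-677×10³)/((6)(96485)) = +1.169 V.
Since Cr₂O₇²⁻/Cr³⁺ is the cathode and Cu²⁺/Cu⁺ the anode, E°cell = E°(Cr₂O₇²⁻/Cr³⁺) − E°(Cu²⁺/Cu⁺).
So E°(Cr₂O₇²⁻/Cr³⁺) = E°cell + E°(Cu²⁺/Cu⁺) = +1.169 + (+0.16) = +1.33 V.

+1.33 V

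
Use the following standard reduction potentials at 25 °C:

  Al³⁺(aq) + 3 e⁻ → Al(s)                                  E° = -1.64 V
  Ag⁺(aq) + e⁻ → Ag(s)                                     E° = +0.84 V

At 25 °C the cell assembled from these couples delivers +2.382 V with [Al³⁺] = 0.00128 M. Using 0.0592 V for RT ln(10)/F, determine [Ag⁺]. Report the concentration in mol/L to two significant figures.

0.0024 M

Ag⁺/Ag is the cathode, Al³⁺/Al the anode: E°cell = +2.48 V, n = 3.
Overall reaction: 3 Ag⁺(aq) + Al(s) → 3 Ag(s) + Al³⁺(aq); Q = [Al³⁺]^1/[Ag⁺]^3.
From E = E° − (0.0592/n) log Q: log Q = (E° − E)·n/0.0592 = (+2.48 − (+2.382))·3/0.0592 = 4.9662.
So 3·log[Ag⁺] = 1·log(0.00128) − log Q = -2.8928 − (4.9662) = -7.8590; log[Ag⁺] = -7.8590 / 3 = -2.6197; [Ag⁺] = 10^(-2.6197) ≈ 0.0024 M.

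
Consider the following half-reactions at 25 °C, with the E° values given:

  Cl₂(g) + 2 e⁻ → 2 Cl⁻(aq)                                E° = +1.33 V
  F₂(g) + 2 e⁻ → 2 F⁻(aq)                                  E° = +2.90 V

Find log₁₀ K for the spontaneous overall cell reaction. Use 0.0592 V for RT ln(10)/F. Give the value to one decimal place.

53.0

Cathode: F₂/F⁻; anode: Cl₂/Cl⁻. E°cell = +1.57 V, n = 2.
log K = nE°cell / 0.0592 = (2)(+1.57) / 0.0592 = 53.0.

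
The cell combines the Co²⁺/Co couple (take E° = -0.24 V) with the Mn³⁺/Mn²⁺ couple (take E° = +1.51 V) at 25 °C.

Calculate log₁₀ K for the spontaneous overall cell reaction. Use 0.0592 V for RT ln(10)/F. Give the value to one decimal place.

59.1

Cathode: Mn³⁺/Mn²⁺; anode: Co²⁺/Co. E°cell = +1.75 V, n = 2.
log K = nE°cell / 0.0592 = (2)(+1.75) / 0.0592 = 59.1.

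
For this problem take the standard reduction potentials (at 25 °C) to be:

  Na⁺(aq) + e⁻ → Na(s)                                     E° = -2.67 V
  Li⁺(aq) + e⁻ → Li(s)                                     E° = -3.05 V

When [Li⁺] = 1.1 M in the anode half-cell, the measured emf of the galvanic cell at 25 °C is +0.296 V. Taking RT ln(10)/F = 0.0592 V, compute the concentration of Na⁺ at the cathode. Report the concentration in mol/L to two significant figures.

0.042 M

Na⁺/Na is the cathode, Li⁺/Li the anode: E°cell = +0.38 V, n = 1.
Overall reaction: Na⁺(aq) + Li(s) → Na(s) + Li⁺(aq); Q = [Li⁺]^1/[Na⁺]^1.
From E = E° − (0.0592/n) log Q: log Q = (E° − E)·n/0.0592 = (+0.38 − (+0.296))·1/0.0592 = 1.4189.
So 1·log[Na⁺] = 1·log(1.1) − log Q = 0.0414 − (1.4189) = -1.3775; [Na⁺] = 10^(-1.3775) ≈ 0.042 M.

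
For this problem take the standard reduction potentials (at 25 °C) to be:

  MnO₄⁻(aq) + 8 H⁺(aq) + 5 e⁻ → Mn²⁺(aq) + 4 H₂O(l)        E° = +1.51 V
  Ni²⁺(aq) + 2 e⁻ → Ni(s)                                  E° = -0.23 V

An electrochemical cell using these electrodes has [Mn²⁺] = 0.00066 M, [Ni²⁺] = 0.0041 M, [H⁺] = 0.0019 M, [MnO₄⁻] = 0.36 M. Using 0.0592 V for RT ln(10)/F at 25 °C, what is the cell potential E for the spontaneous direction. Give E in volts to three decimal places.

MnO₄⁻/Mn²⁺ is the cathode (higher E°), Ni²⁺/Ni the anode: E°cell = +1.51 − (-0.23) = +1.74 V, n = 10.
Overall: 2 MnO₄⁻(aq) + 16 H⁺(aq) + 5 Ni(s) → 2 Mn²⁺(aq) + 8 H₂O(l) + 5 Ni²⁺(aq)
Q = [Mn²⁺]^2·[Ni²⁺]^5 / ([MnO₄⁻]^2·[H⁺]^16); log Q = 26.130.
E = E° − (0.0592/n) log Q = +1.74 − (0.0592/10)(26.130) = +1.585 V.

+1.585 V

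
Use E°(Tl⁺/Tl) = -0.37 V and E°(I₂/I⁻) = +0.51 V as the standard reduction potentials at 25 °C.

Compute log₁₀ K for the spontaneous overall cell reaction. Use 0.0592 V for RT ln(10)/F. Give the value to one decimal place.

29.7

Cathode: I₂/I⁻; anode: Tl⁺/Tl. E°cell = +0.88 V, n = 2.
log K = nE°cell / 0.0592 = (2)(+0.88) / 0.0592 = 29.7.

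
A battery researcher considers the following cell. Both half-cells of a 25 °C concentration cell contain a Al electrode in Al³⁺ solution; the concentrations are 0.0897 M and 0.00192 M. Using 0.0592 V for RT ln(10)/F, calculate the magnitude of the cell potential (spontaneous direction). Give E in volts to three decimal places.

For a concentration cell E°cell = 0. The 0.0897 M side is the cathode (reduction is favoured where [Al³⁺] is higher).
With n = 3, E = −(0.0592/3) log([Al³⁺]ₐₙ/[Al³⁺]꜀ₐₜ) = −(0.0592/3) log(0.00192/0.0897) = −(0.0592/3)(-1.669) = +0.033 V.

+0.033 V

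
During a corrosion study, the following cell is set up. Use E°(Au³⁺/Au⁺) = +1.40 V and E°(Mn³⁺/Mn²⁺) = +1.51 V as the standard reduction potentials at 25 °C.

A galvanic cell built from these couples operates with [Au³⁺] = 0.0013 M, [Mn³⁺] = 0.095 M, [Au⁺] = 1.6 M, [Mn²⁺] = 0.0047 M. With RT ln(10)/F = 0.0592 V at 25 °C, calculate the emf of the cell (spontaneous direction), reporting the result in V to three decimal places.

+0.279 V

Mn³⁺/Mn²⁺ is the cathode (higher E°), Au³⁺/Au⁺ the anode: E°cell = +1.51 − (+1.40) = +0.11 V, n = 2.
Overall: 2 Mn³⁺(aq) + Au⁺(aq) → 2 Mn²⁺(aq) + Au³⁺(aq)
Q = [Mn²⁺]^2·[Au³⁺] / ([Mn³⁺]^2·[Au⁺]); log Q = -5.701.
E = E° − (0.0592/n) log Q = +0.11 − (0.0592/2)(-5.701) = +0.279 V.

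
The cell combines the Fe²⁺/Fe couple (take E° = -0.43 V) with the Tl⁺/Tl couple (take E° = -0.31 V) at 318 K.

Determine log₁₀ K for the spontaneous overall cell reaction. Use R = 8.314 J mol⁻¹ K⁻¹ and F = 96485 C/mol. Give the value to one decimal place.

Cathode: Tl⁺/Tl; anode: Fe²⁺/Fe. E°cell = (-0.31) − (-0.43) = +0.12 V, with n = 2.
ΔG° = −nFE° = −RT ln K, so ln K = nFE°/(RT) = (2)(96485)(+0.12) / ((8.314)(318)) = 8.759.
log₁₀ K = 8.759 / ln 10 = 3.8.

3.8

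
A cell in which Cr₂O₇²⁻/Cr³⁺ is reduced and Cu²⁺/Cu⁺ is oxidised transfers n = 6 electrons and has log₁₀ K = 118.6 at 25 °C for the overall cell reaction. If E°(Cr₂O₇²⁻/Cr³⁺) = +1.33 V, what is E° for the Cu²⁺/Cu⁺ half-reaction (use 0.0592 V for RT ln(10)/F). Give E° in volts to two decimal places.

+0.16 V

E°cell = (0.0592/n)·log K = (0.0592/6)(118.6) = +1.170 V.
Since Cr₂O₇²⁻/Cr³⁺ is the cathode and Cu²⁺/Cu⁺ the anode, E°cell = E°(Cr₂O₇²⁻/Cr³⁺) − E°(Cu²⁺/Cu⁺).
So E°(Cu²⁺/Cu⁺) = E°(Cr₂O₇²⁻/Cr³⁺) − E°cell = (+1.33) − (+1.170) = +0.16 V.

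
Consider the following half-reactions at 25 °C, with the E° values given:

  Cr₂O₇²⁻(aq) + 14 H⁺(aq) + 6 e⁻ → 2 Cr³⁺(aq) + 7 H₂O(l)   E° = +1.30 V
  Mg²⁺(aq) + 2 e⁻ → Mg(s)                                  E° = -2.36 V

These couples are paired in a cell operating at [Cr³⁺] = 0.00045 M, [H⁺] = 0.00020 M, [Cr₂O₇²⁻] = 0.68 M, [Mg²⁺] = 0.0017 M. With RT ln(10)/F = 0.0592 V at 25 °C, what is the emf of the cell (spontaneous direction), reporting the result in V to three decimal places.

+3.295 V

Cr₂O₇²⁻/Cr³⁺ is the cathode (higher E°), Mg²⁺/Mg the anode: E°cell = +1.30 − (-2.36) = +3.66 V, n = 6.
Overall: Cr₂O₇²⁻(aq) + 14 H⁺(aq) + 3 Mg(s) → 2 Cr³⁺(aq) + 7 H₂O(l) + 3 Mg²⁺(aq)
Q = [Cr³⁺]^2·[Mg²⁺]^3 / ([Cr₂O₇²⁻]·[H⁺]^14); log Q = 36.951.
E = E° − (0.0592/n) log Q = +3.66 − (0.0592/6)(36.951) = +3.295 V.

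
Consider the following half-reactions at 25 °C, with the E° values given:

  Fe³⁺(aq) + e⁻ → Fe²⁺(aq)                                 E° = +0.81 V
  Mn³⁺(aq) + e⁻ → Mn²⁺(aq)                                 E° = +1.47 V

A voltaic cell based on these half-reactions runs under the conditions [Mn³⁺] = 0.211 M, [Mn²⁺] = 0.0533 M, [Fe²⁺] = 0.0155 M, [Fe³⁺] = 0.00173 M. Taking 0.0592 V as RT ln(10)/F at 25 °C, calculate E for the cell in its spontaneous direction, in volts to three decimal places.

Mn³⁺/Mn²⁺ is the cathode (higher E°), Fe³⁺/Fe²⁺ the anode: E°cell = +1.47 − (+0.81) = +0.66 V, n = 1.
Overall: Mn³⁺(aq) + Fe²⁺(aq) → Mn²⁺(aq) + Fe³⁺(aq)
Q = [Mn²⁺]·[Fe³⁺] / ([Mn³⁺]·[Fe²⁺]); log Q = -1.550.
E = E° − (0.0592/n) log Q = +0.66 − (0.0592/1)(-1.550) = +0.752 V.

+0.752 V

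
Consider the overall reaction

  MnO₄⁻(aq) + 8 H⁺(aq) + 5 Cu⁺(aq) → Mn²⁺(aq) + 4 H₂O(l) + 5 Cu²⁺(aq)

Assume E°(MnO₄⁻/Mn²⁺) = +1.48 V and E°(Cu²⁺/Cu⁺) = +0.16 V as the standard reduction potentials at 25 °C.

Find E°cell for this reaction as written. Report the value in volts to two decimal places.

The MnO₄⁻/Mn²⁺ couple has the higher reduction potential, so it is the cathode; Cu²⁺/Cu⁺ is oxidised at the anode.
E°cell = E°(cathode) − E°(anode) = (+1.48) − (+0.16) = +1.32 V.

+1.32 V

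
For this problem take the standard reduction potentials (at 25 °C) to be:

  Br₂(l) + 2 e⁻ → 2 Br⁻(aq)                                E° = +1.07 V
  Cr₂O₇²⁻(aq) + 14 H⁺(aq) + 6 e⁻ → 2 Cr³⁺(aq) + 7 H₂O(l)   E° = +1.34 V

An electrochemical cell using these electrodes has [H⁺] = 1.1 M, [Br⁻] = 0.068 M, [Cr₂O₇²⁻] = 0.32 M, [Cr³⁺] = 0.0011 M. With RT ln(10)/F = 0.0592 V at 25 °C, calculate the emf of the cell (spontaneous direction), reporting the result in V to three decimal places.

+0.260 V

Cr₂O₇²⁻/Cr³⁺ is the cathode (higher E°), Br₂/Br⁻ the anode: E°cell = +1.34 − (+1.07) = +0.27 V, n = 6.
Overall: Cr₂O₇²⁻(aq) + 14 H⁺(aq) + 6 Br⁻(aq) → 2 Cr³⁺(aq) + 7 H₂O(l) + 3 Br₂(l)
Q = [Cr³⁺]^2 / ([Cr₂O₇²⁻]·[H⁺]^14·[Br⁻]^6); log Q = 1.003.
E = E° − (0.0592/n) log Q = +0.27 − (0.0592/6)(1.003) = +0.260 V.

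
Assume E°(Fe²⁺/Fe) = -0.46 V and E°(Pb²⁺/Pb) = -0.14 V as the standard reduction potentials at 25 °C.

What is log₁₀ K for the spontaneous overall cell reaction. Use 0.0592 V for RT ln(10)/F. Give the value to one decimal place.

Cathode: Pb²⁺/Pb; anode: Fe²⁺/Fe. E°cell = +0.32 V, n = 2.
log K = nE°cell / 0.0592 = (2)(+0.32) / 0.0592 = 10.8.

10.8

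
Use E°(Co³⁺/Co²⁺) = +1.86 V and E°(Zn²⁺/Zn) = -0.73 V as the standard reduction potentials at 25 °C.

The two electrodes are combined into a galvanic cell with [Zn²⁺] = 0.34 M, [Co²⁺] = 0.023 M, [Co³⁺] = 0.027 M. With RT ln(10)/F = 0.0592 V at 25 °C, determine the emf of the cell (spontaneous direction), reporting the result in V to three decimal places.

+2.608 V

Co³⁺/Co²⁺ is the cathode (higher E°), Zn²⁺/Zn the anode: E°cell = +1.86 − (-0.73) = +2.59 V, n = 2.
Overall: 2 Co³⁺(aq) + Zn(s) → 2 Co²⁺(aq) + Zn²⁺(aq)
Q = [Co²⁺]^2·[Zn²⁺] / ([Co³⁺]^2); log Q = -0.608.
E = E° − (0.0592/n) log Q = +2.59 − (0.0592/2)(-0.608) = +2.608 V.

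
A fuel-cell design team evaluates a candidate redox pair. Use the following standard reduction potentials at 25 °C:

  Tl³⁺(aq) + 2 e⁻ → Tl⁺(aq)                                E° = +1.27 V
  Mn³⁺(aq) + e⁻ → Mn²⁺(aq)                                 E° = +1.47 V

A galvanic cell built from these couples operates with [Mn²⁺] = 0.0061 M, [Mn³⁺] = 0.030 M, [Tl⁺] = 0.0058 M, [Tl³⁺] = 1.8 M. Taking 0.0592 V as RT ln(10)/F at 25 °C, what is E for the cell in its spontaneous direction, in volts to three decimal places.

Mn³⁺/Mn²⁺ is the cathode (higher E°), Tl³⁺/Tl⁺ the anode: E°cell = +1.47 − (+1.27) = +0.20 V, n = 2.
Overall: 2 Mn³⁺(aq) + Tl⁺(aq) → 2 Mn²⁺(aq) + Tl³⁺(aq)
Q = [Mn²⁺]^2·[Tl³⁺] / ([Mn³⁺]^2·[Tl⁺]); log Q = 1.108.
E = E° − (0.0592/n) log Q = +0.20 − (0.0592/2)(1.108) = +0.167 V.

+0.167 V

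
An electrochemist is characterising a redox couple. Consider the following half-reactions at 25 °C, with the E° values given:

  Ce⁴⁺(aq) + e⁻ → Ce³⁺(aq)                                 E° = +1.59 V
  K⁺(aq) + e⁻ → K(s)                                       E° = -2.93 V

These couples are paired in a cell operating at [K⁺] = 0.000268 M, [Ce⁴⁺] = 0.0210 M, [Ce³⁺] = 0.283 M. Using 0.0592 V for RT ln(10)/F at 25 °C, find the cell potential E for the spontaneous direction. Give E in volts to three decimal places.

Ce⁴⁺/Ce³⁺ is the cathode (higher E°), K⁺/K the anode: E°cell = +1.59 − (-2.93) = +4.52 V, n = 1.
Overall: Ce⁴⁺(aq) + K(s) → Ce³⁺(aq) + K⁺(aq)
Q = [Ce³⁺]·[K⁺] / ([Ce⁴⁺]); log Q = -2.442.
E = E° − (0.0592/n) log Q = +4.52 − (0.0592/1)(-2.442) = +4.665 V.

+4.665 V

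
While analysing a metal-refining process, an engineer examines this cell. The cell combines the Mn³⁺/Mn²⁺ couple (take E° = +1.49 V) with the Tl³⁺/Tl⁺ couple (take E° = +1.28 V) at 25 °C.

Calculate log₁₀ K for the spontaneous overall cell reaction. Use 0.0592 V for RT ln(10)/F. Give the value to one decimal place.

Cathode: Mn³⁺/Mn²⁺; anode: Tl³⁺/Tl⁺. E°cell = +0.21 V, n = 2.
log K = nE°cell / 0.0592 = (2)(+0.21) / 0.0592 = 7.1.

7.1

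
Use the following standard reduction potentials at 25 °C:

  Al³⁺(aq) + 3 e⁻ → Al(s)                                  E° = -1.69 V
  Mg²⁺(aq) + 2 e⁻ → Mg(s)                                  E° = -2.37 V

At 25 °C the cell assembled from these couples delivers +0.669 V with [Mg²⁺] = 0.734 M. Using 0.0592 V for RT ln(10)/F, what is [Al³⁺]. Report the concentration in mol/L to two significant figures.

0.17 M

Al³⁺/Al is the cathode, Mg²⁺/Mg the anode: E°cell = +0.68 V, n = 6.
Overall reaction: 2 Al³⁺(aq) + 3 Mg(s) → 2 Al(s) + 3 Mg²⁺(aq); Q = [Mg²⁺]^3/[Al³⁺]^2.
From E = E° − (0.0592/n) log Q: log Q = (E° − E)·n/0.0592 = (+0.68 − (+0.669))·6/0.0592 = 1.1149.
So 2·log[Al³⁺] = 3·log(0.734) − log Q = -0.4029 − (1.1149) = -1.5178; log[Al³⁺] = -1.5178 / 2 = -0.7589; [Al³⁺] = 10^(-0.7589) ≈ 0.17 M.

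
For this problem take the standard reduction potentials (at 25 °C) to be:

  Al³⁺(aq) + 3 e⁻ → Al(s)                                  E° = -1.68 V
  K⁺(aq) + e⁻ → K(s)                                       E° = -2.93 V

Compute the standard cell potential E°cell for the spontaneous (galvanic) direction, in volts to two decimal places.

The Al³⁺/Al couple has the higher reduction potential, so it is the cathode; K⁺/K is oxidised at the anode.
E°cell = E°(cathode) − E°(anode) = (-1.68) − (-2.93) = +1.25 V.

+1.25 V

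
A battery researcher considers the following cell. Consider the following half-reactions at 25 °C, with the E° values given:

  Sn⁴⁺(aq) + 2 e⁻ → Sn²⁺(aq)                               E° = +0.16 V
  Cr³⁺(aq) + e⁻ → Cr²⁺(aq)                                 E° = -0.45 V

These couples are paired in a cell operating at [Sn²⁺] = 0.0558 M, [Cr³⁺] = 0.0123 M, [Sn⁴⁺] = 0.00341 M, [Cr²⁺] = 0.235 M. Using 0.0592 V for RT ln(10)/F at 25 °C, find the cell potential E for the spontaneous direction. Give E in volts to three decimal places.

Sn⁴⁺/Sn²⁺ is the cathode (higher E°), Cr³⁺/Cr²⁺ the anode: E°cell = +0.16 − (-0.45) = +0.61 V, n = 2.
Overall: Sn⁴⁺(aq) + 2 Cr²⁺(aq) → Sn²⁺(aq) + 2 Cr³⁺(aq)
Q = [Sn²⁺]·[Cr³⁺]^2 / ([Sn⁴⁺]·[Cr²⁺]^2); log Q = -1.348.
E = E° − (0.0592/n) log Q = +0.61 − (0.0592/2)(-1.348) = +0.650 V.

+0.650 V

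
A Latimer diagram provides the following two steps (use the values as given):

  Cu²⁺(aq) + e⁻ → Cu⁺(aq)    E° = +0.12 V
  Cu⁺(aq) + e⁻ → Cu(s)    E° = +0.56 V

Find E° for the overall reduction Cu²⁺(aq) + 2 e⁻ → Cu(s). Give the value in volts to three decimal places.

Standard free energies of sequential steps add: ΔG°₃ = ΔG°₁ + ΔG°₂, so n₃E°₃ = n₁E°₁ + n₂E°₂.
E°₃ = (1×+0.12 + 1×+0.56) / 2 = (+0.680) / 2 = +0.340 V.

+0.340 V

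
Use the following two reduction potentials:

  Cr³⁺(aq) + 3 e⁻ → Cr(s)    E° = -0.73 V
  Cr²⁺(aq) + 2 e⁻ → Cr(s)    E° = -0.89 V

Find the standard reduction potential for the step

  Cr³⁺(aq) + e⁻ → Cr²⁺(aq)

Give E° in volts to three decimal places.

Sequential free energies add, so n₃E°₃ = n₁E°₁ + n₂E°₂.
With n₃ = 3, and the known step contributing 2×(-0.89) V, the unknown satisfies 1·E° = 3×(-0.73) − 2×(-0.89) = -0.410.
E° = -0.410 / 1 = -0.410 V.

-0.410 V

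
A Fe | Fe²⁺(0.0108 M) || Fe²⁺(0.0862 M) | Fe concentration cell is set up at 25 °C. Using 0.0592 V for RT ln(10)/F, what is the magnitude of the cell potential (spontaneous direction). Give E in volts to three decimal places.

For a concentration cell E°cell = 0. The 0.0862 M side is the cathode (reduction is favoured where [Fe²⁺] is higher).
With n = 2, E = −(0.0592/2) log([Fe²⁺]ₐₙ/[Fe²⁺]꜀ₐₜ) = −(0.0592/2) log(0.0108/0.0862) = −(0.0592/2)(-0.902) = +0.027 V.

+0.027 V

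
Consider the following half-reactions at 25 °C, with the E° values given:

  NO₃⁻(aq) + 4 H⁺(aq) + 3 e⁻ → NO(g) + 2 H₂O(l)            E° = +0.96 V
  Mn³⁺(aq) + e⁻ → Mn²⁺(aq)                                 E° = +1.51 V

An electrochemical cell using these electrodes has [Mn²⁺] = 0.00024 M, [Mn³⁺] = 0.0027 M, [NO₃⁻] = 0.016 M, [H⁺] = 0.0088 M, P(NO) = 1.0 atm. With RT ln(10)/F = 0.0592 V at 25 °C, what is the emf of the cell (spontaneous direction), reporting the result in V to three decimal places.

Mn³⁺/Mn²⁺ is the cathode (higher E°), NO₃⁻/NO the anode: E°cell = +1.51 − (+0.96) = +0.55 V, n = 3.
Overall: 3 Mn³⁺(aq) + NO(g) + 2 H₂O(l) → 3 Mn²⁺(aq) + NO₃⁻(aq) + 4 H⁺(aq)
Q = [Mn²⁺]^3·[NO₃⁻]·[H⁺]^4 / ([Mn³⁺]^3·P(NO)); log Q = -13.171.
E = E° − (0.0592/n) log Q = +0.55 − (0.0592/3)(-13.171) = +0.810 V.

+0.810 V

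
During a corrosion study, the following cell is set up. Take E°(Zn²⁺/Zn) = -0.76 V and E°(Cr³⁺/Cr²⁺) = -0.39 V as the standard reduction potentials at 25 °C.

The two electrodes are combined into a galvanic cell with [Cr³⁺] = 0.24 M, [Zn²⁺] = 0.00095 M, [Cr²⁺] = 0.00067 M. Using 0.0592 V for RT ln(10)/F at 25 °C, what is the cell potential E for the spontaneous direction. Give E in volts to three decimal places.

Cr³⁺/Cr²⁺ is the cathode (higher E°), Zn²⁺/Zn the anode: E°cell = -0.39 − (-0.76) = +0.37 V, n = 2.
Overall: 2 Cr³⁺(aq) + Zn(s) → 2 Cr²⁺(aq) + Zn²⁺(aq)
Q = [Cr²⁺]^2·[Zn²⁺] / ([Cr³⁺]^2); log Q = -8.131.
E = E° − (0.0592/n) log Q = +0.37 − (0.0592/2)(-8.131) = +0.611 V.

+0.611 V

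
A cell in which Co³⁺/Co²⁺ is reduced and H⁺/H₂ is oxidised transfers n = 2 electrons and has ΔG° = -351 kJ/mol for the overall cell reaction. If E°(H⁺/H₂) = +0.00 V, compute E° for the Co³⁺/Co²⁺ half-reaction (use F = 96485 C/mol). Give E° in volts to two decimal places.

+1.82 V

E°cell = −ΔG°/(nF) = −(-351×10³)/((2)(96485)) = +1.819 V.
Since Co³⁺/Co²⁺ is the cathode and H⁺/H₂ the anode, E°cell = E°(Co³⁺/Co²⁺) − E°(H⁺/H₂).
So E°(Co³⁺/Co²⁺) = E°cell + E°(H⁺/H₂) = +1.819 + (+0.00) = +1.82 V.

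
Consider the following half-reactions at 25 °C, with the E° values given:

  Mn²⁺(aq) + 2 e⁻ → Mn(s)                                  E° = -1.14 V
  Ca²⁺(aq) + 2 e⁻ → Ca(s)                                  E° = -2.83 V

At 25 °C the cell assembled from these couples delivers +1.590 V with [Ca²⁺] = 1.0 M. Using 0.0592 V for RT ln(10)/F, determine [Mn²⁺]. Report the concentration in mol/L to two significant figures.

Mn²⁺/Mn is the cathode, Ca²⁺/Ca the anode: E°cell = +1.69 V, n = 2.
Overall reaction: Mn²⁺(aq) + Ca(s) → Mn(s) + Ca²⁺(aq); Q = [Ca²⁺]^1/[Mn²⁺]^1.
From E = E° − (0.0592/n) log Q: log Q = (E° − E)·n/0.0592 = (+1.69 − (+1.590))·2/0.0592 = 3.3784.
So 1·log[Mn²⁺] = 1·log(1) − log Q = 0.0000 − (3.3784) = -3.3784; [Mn²⁺] = 10^(-3.3784) ≈ 0.00042 M.

0.00042 M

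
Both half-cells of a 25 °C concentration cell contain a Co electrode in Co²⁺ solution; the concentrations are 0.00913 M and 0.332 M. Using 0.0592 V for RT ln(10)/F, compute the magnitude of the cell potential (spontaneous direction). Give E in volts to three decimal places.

For a concentration cell E°cell = 0. The 0.332 M side is the cathode (reduction is favoured where [Co²⁺] is higher).
With n = 2, E = −(0.0592/2) log([Co²⁺]ₐₙ/[Co²⁺]꜀ₐₜ) = −(0.0592/2) log(0.00913/0.332) = −(0.0592/2)(-1.561) = +0.046 V.

+0.046 V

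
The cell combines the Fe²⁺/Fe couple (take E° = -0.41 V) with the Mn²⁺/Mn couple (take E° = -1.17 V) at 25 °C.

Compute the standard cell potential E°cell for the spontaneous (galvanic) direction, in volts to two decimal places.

The Fe²⁺/Fe couple has the higher reduction potential, so it is the cathode; Mn²⁺/Mn is oxidised at the anode.
E°cell = E°(cathode) − E°(anode) = (-0.41) − (-1.17) = +0.76 V.
Since E°cell > 0, the reaction is spontaneous under standard conditions.

+0.76 V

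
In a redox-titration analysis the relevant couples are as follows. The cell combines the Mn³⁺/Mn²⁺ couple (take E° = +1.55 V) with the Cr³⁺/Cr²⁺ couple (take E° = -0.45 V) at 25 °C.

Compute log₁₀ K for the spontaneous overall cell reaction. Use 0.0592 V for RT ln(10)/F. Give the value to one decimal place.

33.8

Cathode: Mn³⁺/Mn²⁺; anode: Cr³⁺/Cr²⁺. E°cell = +2.00 V, n = 1.
log K = nE°cell / 0.0592 = (1)(+2.00) / 0.0592 = 33.8.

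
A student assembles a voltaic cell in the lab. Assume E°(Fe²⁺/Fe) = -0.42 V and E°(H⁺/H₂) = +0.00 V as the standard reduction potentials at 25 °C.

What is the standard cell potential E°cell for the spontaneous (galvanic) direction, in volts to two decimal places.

+0.42 V

The H⁺/H₂ couple has the higher reduction potential, so it is the cathode; Fe²⁺/Fe is oxidised at the anode.
E°cell = E°(cathode) − E°(anode) = (+0.00) − (-0.42) = +0.42 V.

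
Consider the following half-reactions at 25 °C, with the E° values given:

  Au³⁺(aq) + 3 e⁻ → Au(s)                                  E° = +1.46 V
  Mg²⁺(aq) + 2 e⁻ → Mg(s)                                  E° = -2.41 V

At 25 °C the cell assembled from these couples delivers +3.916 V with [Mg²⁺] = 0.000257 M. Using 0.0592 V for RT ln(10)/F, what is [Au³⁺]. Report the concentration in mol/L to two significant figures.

Au³⁺/Au is the cathode, Mg²⁺/Mg the anode: E°cell = +3.87 V, n = 6.
Overall reaction: 2 Au³⁺(aq) + 3 Mg(s) → 2 Au(s) + 3 Mg²⁺(aq); Q = [Mg²⁺]^3/[Au³⁺]^2.
From E = E° − (0.0592/n) log Q: log Q = (E° − E)·n/0.0592 = (+3.87 − (+3.916))·6/0.0592 = -4.6622.
So 2·log[Au³⁺] = 3·log(0.000257) − log Q = -10.7702 − (-4.6622) = -6.1080; log[Au³⁺] = -6.1080 / 2 = -3.0540; [Au³⁺] = 10^(-3.0540) ≈ 0.00088 M.

0.00088 M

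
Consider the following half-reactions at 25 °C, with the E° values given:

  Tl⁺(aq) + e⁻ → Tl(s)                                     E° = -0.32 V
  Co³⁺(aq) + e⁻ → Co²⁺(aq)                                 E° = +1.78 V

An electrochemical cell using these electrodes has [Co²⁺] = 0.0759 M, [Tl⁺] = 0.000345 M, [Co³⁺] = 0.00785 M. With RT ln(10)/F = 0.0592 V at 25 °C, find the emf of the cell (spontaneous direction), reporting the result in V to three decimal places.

Co³⁺/Co²⁺ is the cathode (higher E°), Tl⁺/Tl the anode: E°cell = +1.78 − (-0.32) = +2.10 V, n = 1.
Overall: Co³⁺(aq) + Tl(s) → Co²⁺(aq) + Tl⁺(aq)
Q = [Co²⁺]·[Tl⁺] / ([Co³⁺]); log Q = -2.477.
E = E° − (0.0592/n) log Q = +2.10 − (0.0592/1)(-2.477) = +2.247 V.

+2.247 V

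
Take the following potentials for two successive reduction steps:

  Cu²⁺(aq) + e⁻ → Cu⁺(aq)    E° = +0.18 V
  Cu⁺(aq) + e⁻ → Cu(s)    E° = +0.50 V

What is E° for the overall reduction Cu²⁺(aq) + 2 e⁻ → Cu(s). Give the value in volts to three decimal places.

Since ΔG° = −nFE° is additive over sequential reductions, n₃E°₃ = n₁E°₁ + n₂E°₂.
E°₃ = (1×+0.18 + 1×+0.50) / 2 = (+0.680) / 2 = +0.340 V.

+0.340 V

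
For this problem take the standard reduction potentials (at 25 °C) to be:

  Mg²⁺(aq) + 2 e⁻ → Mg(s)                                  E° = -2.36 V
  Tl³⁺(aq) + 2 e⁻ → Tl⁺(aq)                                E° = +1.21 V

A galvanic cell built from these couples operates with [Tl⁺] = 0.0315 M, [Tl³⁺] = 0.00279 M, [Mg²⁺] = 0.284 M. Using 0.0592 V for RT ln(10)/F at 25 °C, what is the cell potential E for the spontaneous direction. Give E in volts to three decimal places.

+3.555 V

Tl³⁺/Tl⁺ is the cathode (higher E°), Mg²⁺/Mg the anode: E°cell = +1.21 − (-2.36) = +3.57 V, n = 2.
Overall: Tl³⁺(aq) + Mg(s) → Tl⁺(aq) + Mg²⁺(aq)
Q = [Tl⁺]·[Mg²⁺] / ([Tl³⁺]); log Q = 0.506.
E = E° − (0.0592/n) log Q = +3.57 − (0.0592/2)(0.506) = +3.555 V.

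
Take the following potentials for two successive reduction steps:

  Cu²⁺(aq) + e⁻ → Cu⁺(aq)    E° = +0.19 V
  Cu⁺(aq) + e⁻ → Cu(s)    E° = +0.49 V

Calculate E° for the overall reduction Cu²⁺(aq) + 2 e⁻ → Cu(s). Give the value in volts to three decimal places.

+0.340 V

Standard free energies of sequential steps add: ΔG°₃ = ΔG°₁ + ΔG°₂, so n₃E°₃ = n₁E°₁ + n₂E°₂.
E°₃ = (1×+0.19 + 1×+0.49) / 2 = (+0.680) / 2 = +0.340 V.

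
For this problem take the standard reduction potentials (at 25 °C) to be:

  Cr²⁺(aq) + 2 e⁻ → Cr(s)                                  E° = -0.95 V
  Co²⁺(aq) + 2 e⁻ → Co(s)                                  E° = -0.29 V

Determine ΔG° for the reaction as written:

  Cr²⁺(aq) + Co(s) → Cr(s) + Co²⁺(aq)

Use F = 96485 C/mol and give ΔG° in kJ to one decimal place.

+127.4 kJ

As written, Cr²⁺/Cr is reduced (cathode) and Co²⁺/Co is oxidised (anode), so E°cell = (-0.95) − (-0.29) = -0.66 V.
Balancing electrons gives n = 2.
ΔG° = −nFE° = −(2)(96485)(-0.66) = 127,360 J = +127.4 kJ.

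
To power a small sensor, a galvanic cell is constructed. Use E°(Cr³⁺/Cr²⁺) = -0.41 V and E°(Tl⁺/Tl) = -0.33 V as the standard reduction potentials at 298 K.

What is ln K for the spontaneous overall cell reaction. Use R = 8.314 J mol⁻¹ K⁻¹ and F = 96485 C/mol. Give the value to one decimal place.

3.1

Cathode: Tl⁺/Tl; anode: Cr³⁺/Cr²⁺. E°cell = (-0.33) − (-0.41) = +0.08 V, with n = 1.
ΔG° = −nFE° = −RT ln K, so ln K = nFE°/(RT) = (1)(96485)(+0.08) / ((8.314)(298)) = 3.115.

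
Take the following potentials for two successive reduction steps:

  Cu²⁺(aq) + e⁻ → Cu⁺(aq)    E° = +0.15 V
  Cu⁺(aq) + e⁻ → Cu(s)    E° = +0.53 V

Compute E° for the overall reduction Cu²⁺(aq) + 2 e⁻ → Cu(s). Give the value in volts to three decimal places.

+0.340 V

Since ΔG° = −nFE° is additive over sequential reductions, n₃E°₃ = n₁E°₁ + n₂E°₂.
E°₃ = (1×+0.15 + 1×+0.53) / 2 = (+0.680) / 2 = +0.340 V.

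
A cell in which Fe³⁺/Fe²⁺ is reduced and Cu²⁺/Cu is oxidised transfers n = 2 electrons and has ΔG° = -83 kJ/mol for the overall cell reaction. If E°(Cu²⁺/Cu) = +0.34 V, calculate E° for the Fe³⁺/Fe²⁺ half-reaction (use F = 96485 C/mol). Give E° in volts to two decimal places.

E°cell = −ΔG°/(nF) = −(-83×10³)/((2)(96485)) = +0.430 V.
Since Fe³⁺/Fe²⁺ is the cathode and Cu²⁺/Cu the anode, E°cell = E°(Fe³⁺/Fe²⁺) − E°(Cu²⁺/Cu).
So E°(Fe³⁺/Fe²⁺) = E°cell + E°(Cu²⁺/Cu) = +0.430 + (+0.34) = +0.77 V.

+0.77 V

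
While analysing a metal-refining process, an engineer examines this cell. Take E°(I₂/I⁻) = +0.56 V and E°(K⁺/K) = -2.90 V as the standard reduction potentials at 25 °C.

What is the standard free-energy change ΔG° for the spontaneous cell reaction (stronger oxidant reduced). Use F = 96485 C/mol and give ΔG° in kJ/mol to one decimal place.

-667.7 kJ/mol

I₂/I⁻ (E° = +0.56 V) is the cathode; K⁺/K (E° = -2.90 V) is the anode, so E°cell = +3.46 V.
Balancing electrons gives n = 2 (lcm of 2 and 1).
ΔG° = −nFE° = −(2)(96485)(+3.46) = -667,676 J = -667.7 kJ/mol.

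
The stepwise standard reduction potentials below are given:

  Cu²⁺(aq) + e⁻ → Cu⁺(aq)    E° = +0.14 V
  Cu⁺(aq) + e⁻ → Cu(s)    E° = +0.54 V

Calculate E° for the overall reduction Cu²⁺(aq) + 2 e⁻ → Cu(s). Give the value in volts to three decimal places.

+0.340 V

Standard free energies of sequential steps add: ΔG°₃ = ΔG°₁ + ΔG°₂, so n₃E°₃ = n₁E°₁ + n₂E°₂.
E°₃ = (1×+0.14 + 1×+0.54) / 2 = (+0.680) / 2 = +0.340 V.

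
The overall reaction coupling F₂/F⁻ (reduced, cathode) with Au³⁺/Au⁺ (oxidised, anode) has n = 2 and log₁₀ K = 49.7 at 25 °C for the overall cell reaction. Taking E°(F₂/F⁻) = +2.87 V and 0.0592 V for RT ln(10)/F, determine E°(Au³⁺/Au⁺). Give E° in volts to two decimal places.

+1.40 V

E°cell = (0.0592/n)·log K = (0.0592/2)(49.7) = +1.471 V.
Since F₂/F⁻ is the cathode and Au³⁺/Au⁺ the anode, E°cell = E°(F₂/F⁻) − E°(Au³⁺/Au⁺).
So E°(Au³⁺/Au⁺) = E°(F₂/F⁻) − E°cell = (+2.87) − (+1.471) = +1.40 V.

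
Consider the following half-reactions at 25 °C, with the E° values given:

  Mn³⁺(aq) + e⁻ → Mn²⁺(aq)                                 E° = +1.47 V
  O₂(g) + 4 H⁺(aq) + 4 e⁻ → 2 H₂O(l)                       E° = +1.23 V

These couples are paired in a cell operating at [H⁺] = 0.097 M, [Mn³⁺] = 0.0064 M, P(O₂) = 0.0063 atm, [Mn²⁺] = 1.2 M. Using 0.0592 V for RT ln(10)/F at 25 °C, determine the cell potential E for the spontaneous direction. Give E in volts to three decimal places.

+0.198 V

Mn³⁺/Mn²⁺ is the cathode (higher E°), O₂/H₂O the anode: E°cell = +1.47 − (+1.23) = +0.24 V, n = 4.
Overall: 4 Mn³⁺(aq) + 2 H₂O(l) → 4 Mn²⁺(aq) + O₂(g) + 4 H⁺(aq)
Q = [Mn²⁺]^4·P(O₂)·[H⁺]^4 / ([Mn³⁺]^4); log Q = 2.838.
E = E° − (0.0592/n) log Q = +0.24 − (0.0592/4)(2.838) = +0.198 V.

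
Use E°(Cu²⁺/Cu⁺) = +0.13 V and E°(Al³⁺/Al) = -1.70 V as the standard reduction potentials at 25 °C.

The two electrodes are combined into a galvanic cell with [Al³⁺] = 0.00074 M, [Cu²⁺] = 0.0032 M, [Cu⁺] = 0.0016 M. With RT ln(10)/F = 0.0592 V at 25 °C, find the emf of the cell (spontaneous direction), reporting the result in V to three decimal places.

Cu²⁺/Cu⁺ is the cathode (higher E°), Al³⁺/Al the anode: E°cell = +0.13 − (-1.70) = +1.83 V, n = 3.
Overall: 3 Cu²⁺(aq) + Al(s) → 3 Cu⁺(aq) + Al³⁺(aq)
Q = [Cu⁺]^3·[Al³⁺] / ([Cu²⁺]^3); log Q = -4.034.
E = E° − (0.0592/n) log Q = +1.83 − (0.0592/3)(-4.034) = +1.910 V.

+1.910 V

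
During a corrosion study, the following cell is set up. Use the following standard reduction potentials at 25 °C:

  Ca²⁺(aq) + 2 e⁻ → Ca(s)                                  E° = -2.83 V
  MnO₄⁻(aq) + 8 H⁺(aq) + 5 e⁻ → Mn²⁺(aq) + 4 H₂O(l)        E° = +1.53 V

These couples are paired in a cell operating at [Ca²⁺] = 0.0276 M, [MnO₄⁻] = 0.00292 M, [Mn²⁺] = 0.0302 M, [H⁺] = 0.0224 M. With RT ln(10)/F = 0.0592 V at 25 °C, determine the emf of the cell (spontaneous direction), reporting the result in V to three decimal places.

MnO₄⁻/Mn²⁺ is the cathode (higher E°), Ca²⁺/Ca the anode: E°cell = +1.53 − (-2.83) = +4.36 V, n = 10.
Overall: 2 MnO₄⁻(aq) + 16 H⁺(aq) + 5 Ca(s) → 2 Mn²⁺(aq) + 8 H₂O(l) + 5 Ca²⁺(aq)
Q = [Mn²⁺]^2·[Ca²⁺]^5 / ([MnO₄⁻]^2·[H⁺]^16); log Q = 20.630.
E = E° − (0.0592/n) log Q = +4.36 − (0.0592/10)(20.630) = +4.238 V.

+4.238 V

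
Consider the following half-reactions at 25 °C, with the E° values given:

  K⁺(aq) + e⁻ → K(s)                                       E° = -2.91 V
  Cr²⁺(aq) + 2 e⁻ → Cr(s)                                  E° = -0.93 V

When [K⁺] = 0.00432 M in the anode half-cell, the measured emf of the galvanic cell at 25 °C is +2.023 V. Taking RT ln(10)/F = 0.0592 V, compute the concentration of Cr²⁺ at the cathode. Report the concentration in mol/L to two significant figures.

0.00053 M

Cr²⁺/Cr is the cathode, K⁺/K the anode: E°cell = +1.98 V, n = 2.
Overall reaction: Cr²⁺(aq) + 2 K(s) → Cr(s) + 2 K⁺(aq); Q = [K⁺]^2/[Cr²⁺]^1.
From E = E° − (0.0592/n) log Q: log Q = (E° − E)·n/0.0592 = (+1.98 − (+2.023))·2/0.0592 = -1.4527.
So 1·log[Cr²⁺] = 2·log(0.00432) − log Q = -4.7290 − (-1.4527) = -3.2763; [Cr²⁺] = 10^(-3.2763) ≈ 0.00053 M.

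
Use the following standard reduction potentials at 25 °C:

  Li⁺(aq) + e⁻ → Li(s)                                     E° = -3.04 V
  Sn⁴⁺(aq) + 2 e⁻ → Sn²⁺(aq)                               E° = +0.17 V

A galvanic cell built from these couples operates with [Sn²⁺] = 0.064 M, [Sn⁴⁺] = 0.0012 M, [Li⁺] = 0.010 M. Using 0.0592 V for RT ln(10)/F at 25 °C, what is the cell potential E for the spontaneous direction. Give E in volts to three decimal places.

+3.277 V

Sn⁴⁺/Sn²⁺ is the cathode (higher E°), Li⁺/Li the anode: E°cell = +0.17 − (-3.04) = +3.21 V, n = 2.
Overall: Sn⁴⁺(aq) + 2 Li(s) → Sn²⁺(aq) + 2 Li⁺(aq)
Q = [Sn²⁺]·[Li⁺]^2 / ([Sn⁴⁺]); log Q = -2.273.
E = E° − (0.0592/n) log Q = +3.21 − (0.0592/2)(-2.273) = +3.277 V.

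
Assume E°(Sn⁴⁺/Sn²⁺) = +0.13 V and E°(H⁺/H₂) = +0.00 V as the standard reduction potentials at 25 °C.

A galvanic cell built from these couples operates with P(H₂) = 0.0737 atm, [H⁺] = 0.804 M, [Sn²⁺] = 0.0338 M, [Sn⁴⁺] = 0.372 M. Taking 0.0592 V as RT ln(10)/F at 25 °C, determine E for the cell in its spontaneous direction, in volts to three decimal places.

Sn⁴⁺/Sn²⁺ is the cathode (higher E°), H⁺/H₂ the anode: E°cell = +0.13 − (+0.00) = +0.13 V, n = 2.
Overall: Sn⁴⁺(aq) + H₂(g) → Sn²⁺(aq) + 2 H⁺(aq)
Q = [Sn²⁺]·[H⁺]^2 / ([Sn⁴⁺]·P(H₂)); log Q = -0.099.
E = E° − (0.0592/n) log Q = +0.13 − (0.0592/2)(-0.099) = +0.133 V.

+0.133 V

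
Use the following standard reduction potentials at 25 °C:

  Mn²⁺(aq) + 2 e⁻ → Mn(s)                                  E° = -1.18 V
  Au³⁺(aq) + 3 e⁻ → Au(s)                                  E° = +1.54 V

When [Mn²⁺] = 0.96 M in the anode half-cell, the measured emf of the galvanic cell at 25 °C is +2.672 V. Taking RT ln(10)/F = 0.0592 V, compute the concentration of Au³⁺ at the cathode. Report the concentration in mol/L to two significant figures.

0.0035 M

Au³⁺/Au is the cathode, Mn²⁺/Mn the anode: E°cell = +2.72 V, n = 6.
Overall reaction: 2 Au³⁺(aq) + 3 Mn(s) → 2 Au(s) + 3 Mn²⁺(aq); Q = [Mn²⁺]^3/[Au³⁺]^2.
From E = E° − (0.0592/n) log Q: log Q = (E° − E)·n/0.0592 = (+2.72 − (+2.672))·6/0.0592 = 4.8649.
So 2·log[Au³⁺] = 3·log(0.96) − log Q = -0.0532 − (4.8649) = -4.9181; log[Au³⁺] = -4.9181 / 2 = -2.4590; [Au³⁺] = 10^(-2.4590) ≈ 0.0035 M.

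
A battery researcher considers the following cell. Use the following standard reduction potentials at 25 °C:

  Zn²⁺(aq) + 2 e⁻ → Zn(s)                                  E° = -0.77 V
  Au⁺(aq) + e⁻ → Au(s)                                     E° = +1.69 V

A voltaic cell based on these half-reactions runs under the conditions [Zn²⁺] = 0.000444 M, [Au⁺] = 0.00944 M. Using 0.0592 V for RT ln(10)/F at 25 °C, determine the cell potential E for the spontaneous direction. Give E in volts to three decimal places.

Au⁺/Au is the cathode (higher E°), Zn²⁺/Zn the anode: E°cell = +1.69 − (-0.77) = +2.46 V, n = 2.
Overall: 2 Au⁺(aq) + Zn(s) → 2 Au(s) + Zn²⁺(aq)
Q = [Zn²⁺] / ([Au⁺]^2); log Q = 0.697.
E = E° − (0.0592/n) log Q = +2.46 − (0.0592/2)(0.697) = +2.439 V.

+2.439 V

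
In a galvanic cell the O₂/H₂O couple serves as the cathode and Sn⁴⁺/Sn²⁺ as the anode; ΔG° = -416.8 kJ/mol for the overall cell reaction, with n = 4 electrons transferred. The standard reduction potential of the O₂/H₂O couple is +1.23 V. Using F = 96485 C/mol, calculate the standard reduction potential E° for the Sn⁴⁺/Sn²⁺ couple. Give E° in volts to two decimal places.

E°cell = −ΔG°/(nF) = −(-416.8×10³)/((4)(96485)) = +1.080 V.
Since O₂/H₂O is the cathode and Sn⁴⁺/Sn²⁺ the anode, E°cell = E°(O₂/H₂O) − E°(Sn⁴⁺/Sn²⁺).
So E°(Sn⁴⁺/Sn²⁺) = E°(O₂/H₂O) − E°cell = (+1.23) − (+1.080) = +0.15 V.

+0.15 V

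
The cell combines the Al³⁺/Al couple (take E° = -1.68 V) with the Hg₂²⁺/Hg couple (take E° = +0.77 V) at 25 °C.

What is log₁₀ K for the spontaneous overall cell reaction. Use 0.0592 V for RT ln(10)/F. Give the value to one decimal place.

Cathode: Hg₂²⁺/Hg; anode: Al³⁺/Al. E°cell = +2.45 V, n = 6.
log K = nE°cell / 0.0592 = (6)(+2.45) / 0.0592 = 248.3.

248.3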